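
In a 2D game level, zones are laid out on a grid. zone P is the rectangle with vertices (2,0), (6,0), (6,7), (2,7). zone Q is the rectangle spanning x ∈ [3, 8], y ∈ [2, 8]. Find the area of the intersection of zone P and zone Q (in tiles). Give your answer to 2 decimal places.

15.00

|zone P∩zone Q|: x∈[3,6], y∈[2,7] → 3·5 = 15.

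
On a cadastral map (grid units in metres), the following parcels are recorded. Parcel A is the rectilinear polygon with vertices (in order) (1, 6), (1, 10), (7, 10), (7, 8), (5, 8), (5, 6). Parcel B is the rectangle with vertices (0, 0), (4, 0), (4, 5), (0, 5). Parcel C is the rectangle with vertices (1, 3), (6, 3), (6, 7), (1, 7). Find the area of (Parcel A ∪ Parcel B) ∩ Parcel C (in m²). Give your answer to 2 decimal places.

10.00

|Parcel A ∪ Parcel B| = 40.
|(Parcel A ∪ Parcel B) ∩ Parcel C| = 10.00.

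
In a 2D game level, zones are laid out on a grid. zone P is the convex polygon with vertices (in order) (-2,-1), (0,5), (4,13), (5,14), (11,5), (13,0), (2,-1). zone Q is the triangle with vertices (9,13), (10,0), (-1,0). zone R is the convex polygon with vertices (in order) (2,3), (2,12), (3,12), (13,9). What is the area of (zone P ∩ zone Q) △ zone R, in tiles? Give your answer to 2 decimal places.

|zone P ∩ zone Q| = 65.9488.
|(zone P ∩ zone Q) ∩ zone R| = 20.6457.
|(zone P ∩ zone Q) △ zone R| = 65.9488 + 51 − 41.2915 = 75.66.

75.66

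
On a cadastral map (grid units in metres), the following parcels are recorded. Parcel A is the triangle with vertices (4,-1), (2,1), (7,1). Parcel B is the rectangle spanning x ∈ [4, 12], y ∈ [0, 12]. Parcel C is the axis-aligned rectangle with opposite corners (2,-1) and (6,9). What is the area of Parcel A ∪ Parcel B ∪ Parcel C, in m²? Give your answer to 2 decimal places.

118.00

By inclusion–exclusion:
Individual areas: |Parcel A| = 5, |Parcel B| = 96, |Parcel C| = 40.
|Parcel A∩Parcel B| = 2.25.
|Parcel A∩Parcel C| = 4.6667.
|Parcel B∩Parcel C|: x∈[4,6], y∈[0,9] → 2·9 = 18.
|Parcel A∩Parcel B∩Parcel C| = 1.9167.
|Parcel A ∪ Parcel B ∪ Parcel C| = 141 − 24.9167 + 1.9167 = 118.00.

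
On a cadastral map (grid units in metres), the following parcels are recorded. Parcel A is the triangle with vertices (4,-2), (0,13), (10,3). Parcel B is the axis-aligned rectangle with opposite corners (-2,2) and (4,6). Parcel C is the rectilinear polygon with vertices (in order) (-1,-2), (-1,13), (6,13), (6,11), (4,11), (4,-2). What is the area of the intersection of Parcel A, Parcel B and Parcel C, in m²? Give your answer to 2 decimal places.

6.40

The intersection is the polygon with vertices (4,6), (4,2), (2.933,2), (1.867,6).
By the shoelace formula its area is 6.40.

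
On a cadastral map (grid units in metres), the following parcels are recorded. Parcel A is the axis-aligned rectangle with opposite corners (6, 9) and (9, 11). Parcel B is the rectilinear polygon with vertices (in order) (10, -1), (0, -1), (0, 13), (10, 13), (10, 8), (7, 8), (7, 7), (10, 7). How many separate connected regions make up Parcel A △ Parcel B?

1

Parcel A △ Parcel B is a single connected region.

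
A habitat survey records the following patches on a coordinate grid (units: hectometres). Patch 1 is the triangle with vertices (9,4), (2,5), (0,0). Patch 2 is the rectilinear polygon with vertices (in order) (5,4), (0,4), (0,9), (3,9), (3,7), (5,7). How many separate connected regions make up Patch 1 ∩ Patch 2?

1

Patch 1 ∩ Patch 2 is a single connected region.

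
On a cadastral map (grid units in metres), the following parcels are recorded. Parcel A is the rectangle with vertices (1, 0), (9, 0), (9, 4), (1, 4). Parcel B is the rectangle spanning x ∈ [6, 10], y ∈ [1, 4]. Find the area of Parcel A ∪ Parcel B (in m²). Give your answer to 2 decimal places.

By inclusion–exclusion:
Individual areas: |Parcel A| = 32, |Parcel B| = 12.
|Parcel A∩Parcel B|: x∈[6,9], y∈[1,4] → 3·3 = 9.
|Parcel A ∪ Parcel B| = 44 − 9 = 35.00.

35.00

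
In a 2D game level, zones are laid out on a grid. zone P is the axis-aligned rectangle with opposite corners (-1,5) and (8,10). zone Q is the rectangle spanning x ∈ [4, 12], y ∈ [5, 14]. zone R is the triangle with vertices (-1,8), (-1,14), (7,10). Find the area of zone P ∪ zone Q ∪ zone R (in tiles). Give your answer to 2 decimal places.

By inclusion–exclusion:
Individual areas: |zone P| = 45, |zone Q| = 72, |zone R| = 24.
|zone P∩zone Q|: x∈[4,8], y∈[5,10] → 4·5 = 20.
|zone P∩zone R| = 8.
|zone Q∩zone R| = 3.375.
|zone P∩zone Q∩zone R| = 1.125.
|zone P ∪ zone Q ∪ zone R| = 141 − 31.375 + 1.125 = 110.75.

110.75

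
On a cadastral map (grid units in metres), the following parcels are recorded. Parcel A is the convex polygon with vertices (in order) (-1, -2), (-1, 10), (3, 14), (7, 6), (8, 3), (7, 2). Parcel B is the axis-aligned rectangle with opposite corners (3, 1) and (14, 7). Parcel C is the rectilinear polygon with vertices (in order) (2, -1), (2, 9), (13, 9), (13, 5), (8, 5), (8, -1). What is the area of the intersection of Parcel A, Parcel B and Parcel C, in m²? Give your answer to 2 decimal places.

24.75

The intersection is the polygon with vertices (8,3), (7,2), (5,1), (3,1), (3,7), (6.5,7), (7,6).
By the shoelace formula its area is 24.75.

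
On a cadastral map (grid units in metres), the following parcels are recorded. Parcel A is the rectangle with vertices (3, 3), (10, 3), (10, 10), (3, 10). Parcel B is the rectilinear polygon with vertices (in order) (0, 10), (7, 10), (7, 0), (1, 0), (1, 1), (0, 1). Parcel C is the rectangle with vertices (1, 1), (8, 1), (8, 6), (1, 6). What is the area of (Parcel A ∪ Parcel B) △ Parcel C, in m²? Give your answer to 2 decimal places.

|Parcel A ∪ Parcel B| = 90.
|(Parcel A ∪ Parcel B) ∩ Parcel C| = 33.
|(Parcel A ∪ Parcel B) △ Parcel C| = 90 + 35 − 66 = 59.00.

59.00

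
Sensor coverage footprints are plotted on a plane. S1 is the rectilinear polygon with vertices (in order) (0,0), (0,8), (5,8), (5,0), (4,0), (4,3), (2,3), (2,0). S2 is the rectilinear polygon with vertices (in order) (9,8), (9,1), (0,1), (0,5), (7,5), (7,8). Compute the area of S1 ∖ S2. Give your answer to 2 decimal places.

18.00

|S1| = 34, |S1∩S2| = 16.
|S1 ∖ S2| = |S1| − |S1∩S2| = 34 − 16 = 18.00.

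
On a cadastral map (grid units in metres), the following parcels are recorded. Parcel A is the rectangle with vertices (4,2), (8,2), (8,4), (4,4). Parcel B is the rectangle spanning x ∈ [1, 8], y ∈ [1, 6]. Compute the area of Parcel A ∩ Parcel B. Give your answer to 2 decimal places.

|Parcel A∩Parcel B|: x∈[4,8], y∈[2,4] → 4·2 = 8.

8.00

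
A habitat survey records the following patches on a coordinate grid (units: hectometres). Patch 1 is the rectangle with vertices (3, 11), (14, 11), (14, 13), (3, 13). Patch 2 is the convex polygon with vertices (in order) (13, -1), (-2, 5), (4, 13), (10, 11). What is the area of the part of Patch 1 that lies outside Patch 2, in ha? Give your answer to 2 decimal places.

14.67

|Patch 1| = 22, |Patch 1∩Patch 2| = 7.3333.
|Patch 1 ∖ Patch 2| = |Patch 1| − |Patch 1∩Patch 2| = 22 − 7.3333 = 14.67.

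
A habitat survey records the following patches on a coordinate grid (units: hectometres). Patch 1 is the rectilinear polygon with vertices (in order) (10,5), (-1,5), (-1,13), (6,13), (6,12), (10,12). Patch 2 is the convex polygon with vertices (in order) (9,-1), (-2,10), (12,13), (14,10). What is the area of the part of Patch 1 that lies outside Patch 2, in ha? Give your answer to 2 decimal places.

|Patch 1| = 84, |Patch 1∩Patch 2| = 61.5595.
|Patch 1 ∖ Patch 2| = |Patch 1| − |Patch 1∩Patch 2| = 84 − 61.5595 = 22.44.

22.44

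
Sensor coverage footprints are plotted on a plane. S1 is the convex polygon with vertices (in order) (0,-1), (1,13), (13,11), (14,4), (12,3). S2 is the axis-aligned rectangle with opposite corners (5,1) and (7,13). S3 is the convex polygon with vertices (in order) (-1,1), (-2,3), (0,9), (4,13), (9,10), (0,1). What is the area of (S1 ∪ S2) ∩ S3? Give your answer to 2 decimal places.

The region (S1 ∪ S2) ∩ S3 is the polygon with vertices (5,12.333), (5,12.4), (9,10), (0.154,1.154), (0.769,9.769), (3.571,12.571).
By the shoelace formula its area is 47.92.

47.92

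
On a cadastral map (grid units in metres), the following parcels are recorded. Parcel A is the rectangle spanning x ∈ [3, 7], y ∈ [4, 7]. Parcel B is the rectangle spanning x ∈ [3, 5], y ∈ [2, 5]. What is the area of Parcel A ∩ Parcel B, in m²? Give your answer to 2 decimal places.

2.00

|Parcel A∩Parcel B|: x∈[3,5], y∈[4,5] → 2·1 = 2.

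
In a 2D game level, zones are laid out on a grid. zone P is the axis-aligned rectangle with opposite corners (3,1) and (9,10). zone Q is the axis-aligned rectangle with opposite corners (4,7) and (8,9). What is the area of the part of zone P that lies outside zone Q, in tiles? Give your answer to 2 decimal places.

46.00

|zone P∩zone Q|: x∈[4,8], y∈[7,9] → 4·2 = 8.
|zone P| = 54.
|zone P ∖ zone Q| = |zone P| − |zone P∩zone Q| = 54 − 8 = 46.00.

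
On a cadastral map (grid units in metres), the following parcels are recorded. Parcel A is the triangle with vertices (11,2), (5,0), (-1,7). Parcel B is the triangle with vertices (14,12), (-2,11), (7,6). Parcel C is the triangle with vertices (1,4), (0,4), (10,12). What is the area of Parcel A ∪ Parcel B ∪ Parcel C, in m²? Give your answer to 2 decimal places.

73.24

By inclusion–exclusion:
Individual areas: |Parcel A| = 27, |Parcel B| = 44.5, |Parcel C| = 4.
|Parcel A∩Parcel B| = 0.
|Parcel A∩Parcel C| = 0.9267.
|Parcel B∩Parcel C| = 1.3296.
|Parcel A∩Parcel B∩Parcel C| = 0.
|Parcel A ∪ Parcel B ∪ Parcel C| = 75.5 − 2.2563 + 0 = 73.24.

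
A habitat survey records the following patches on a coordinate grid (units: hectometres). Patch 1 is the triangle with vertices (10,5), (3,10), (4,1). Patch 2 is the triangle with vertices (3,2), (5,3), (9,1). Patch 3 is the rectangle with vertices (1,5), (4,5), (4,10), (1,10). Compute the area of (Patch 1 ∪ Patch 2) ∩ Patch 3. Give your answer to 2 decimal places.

3.25

The region (Patch 1 ∪ Patch 2) ∩ Patch 3 is the polygon with vertices (4,9.286), (4,5), (3.556,5), (3,10).
By the shoelace formula its area is 3.25.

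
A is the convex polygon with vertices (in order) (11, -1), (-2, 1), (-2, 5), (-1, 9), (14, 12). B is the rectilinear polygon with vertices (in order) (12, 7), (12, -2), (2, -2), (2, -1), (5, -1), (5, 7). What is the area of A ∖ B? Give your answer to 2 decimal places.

|A| = 148, |A∩B| = 51.0641.
|A ∖ B| = |A| − |A∩B| = 148 − 51.0641 = 96.94.

96.94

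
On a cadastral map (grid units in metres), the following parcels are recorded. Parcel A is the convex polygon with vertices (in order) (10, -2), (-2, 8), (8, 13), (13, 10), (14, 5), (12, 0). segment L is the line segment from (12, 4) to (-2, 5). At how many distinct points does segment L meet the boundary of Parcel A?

1

The segment meets the boundary at (1.938,4.719).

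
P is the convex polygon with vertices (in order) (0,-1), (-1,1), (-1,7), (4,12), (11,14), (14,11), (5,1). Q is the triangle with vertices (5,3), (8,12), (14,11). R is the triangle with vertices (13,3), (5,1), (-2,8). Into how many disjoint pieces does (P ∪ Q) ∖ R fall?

(P ∪ Q) ∖ R splits into 2 disjoint pieces (area 24, area 74.6282).

2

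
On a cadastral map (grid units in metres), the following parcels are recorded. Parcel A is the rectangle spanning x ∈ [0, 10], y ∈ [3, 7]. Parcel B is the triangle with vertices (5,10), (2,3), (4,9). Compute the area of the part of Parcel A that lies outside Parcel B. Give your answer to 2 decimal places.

|Parcel A| = 40, |Parcel A∩Parcel B| = 0.7619.
|Parcel A ∖ Parcel B| = |Parcel A| − |Parcel A∩Parcel B| = 40 − 0.7619 = 39.24.

39.24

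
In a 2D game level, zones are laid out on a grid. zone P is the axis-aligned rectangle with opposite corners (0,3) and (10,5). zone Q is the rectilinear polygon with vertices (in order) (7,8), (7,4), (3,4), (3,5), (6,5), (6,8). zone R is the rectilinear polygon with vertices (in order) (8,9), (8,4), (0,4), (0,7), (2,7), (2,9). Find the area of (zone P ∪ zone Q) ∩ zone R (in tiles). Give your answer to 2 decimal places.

11.00

|zone P ∪ zone Q| = 23.
|(zone P ∪ zone Q) ∩ zone R| = 11.00.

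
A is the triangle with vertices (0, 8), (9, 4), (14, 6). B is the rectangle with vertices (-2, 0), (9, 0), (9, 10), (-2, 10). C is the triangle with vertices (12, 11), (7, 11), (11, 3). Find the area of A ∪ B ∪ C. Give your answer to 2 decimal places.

131.54

By inclusion–exclusion:
Individual areas: |A| = 19, |B| = 110, |C| = 20.
|A∩B| = 12.2143.
|A∩C| = 2.9985.
|B∩C| = 2.25.
|A∩B∩C| = 0.
|A ∪ B ∪ C| = 149 − 17.4628 + 0 = 131.54.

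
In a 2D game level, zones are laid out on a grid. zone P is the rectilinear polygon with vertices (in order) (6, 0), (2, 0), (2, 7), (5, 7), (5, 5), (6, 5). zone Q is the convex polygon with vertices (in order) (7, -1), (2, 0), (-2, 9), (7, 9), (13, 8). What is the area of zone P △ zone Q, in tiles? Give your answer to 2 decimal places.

69.50

|zone P| = 26, |zone Q| = 95.5, |zone P∩zone Q| = 26.
|zone P △ zone Q| = |zone P| + |zone Q| − 2·|zone P∩zone Q| = 26 + 95.5 − 52 = 69.50.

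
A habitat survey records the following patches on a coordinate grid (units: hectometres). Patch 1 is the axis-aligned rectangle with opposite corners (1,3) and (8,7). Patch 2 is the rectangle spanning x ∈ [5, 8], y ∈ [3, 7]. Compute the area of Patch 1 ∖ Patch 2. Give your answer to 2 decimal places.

|Patch 1∩Patch 2|: x∈[5,8], y∈[3,7] → 3·4 = 12.
|Patch 1| = 28.
|Patch 1 ∖ Patch 2| = |Patch 1| − |Patch 1∩Patch 2| = 28 − 12 = 16.00.

16.00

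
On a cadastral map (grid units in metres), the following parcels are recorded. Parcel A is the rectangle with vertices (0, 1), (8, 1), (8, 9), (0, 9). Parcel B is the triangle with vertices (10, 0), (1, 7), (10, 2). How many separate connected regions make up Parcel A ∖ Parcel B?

Parcel A ∖ Parcel B is a single connected region.

1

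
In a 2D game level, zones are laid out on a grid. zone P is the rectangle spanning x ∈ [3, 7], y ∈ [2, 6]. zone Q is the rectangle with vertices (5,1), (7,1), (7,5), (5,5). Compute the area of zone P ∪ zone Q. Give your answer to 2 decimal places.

By inclusion–exclusion:
Individual areas: |zone P| = 16, |zone Q| = 8.
|zone P∩zone Q|: x∈[5,7], y∈[2,5] → 2·3 = 6.
|zone P ∪ zone Q| = 24 − 6 = 18.00.

18.00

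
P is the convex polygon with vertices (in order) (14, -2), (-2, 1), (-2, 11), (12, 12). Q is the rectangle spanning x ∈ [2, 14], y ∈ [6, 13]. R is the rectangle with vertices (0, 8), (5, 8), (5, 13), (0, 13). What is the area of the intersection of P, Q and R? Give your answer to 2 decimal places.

10.18

The intersection is the polygon with vertices (2,11.286), (5,11.5), (5,8), (2,8).
By the shoelace formula its area is 10.18.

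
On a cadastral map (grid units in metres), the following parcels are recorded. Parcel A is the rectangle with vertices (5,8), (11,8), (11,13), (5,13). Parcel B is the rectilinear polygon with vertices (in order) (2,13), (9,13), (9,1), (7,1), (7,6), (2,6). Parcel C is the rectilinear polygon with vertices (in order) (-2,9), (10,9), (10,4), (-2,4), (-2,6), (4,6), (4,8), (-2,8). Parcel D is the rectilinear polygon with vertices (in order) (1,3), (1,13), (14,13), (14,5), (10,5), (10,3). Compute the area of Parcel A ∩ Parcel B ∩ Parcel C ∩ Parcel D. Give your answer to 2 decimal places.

The intersection is the polygon with vertices (5,8), (5,9), (9,9), (9,8).
By the shoelace formula its area is 4.00.

4.00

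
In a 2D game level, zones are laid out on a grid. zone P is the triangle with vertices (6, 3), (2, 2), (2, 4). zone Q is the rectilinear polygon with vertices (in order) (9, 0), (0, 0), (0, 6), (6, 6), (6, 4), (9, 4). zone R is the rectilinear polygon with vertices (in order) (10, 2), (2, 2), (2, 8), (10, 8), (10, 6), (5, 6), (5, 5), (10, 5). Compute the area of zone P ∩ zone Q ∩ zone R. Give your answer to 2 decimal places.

The intersection is the polygon with vertices (2,4), (6,3), (2,2).
By the shoelace formula its area is 4.00.

4.00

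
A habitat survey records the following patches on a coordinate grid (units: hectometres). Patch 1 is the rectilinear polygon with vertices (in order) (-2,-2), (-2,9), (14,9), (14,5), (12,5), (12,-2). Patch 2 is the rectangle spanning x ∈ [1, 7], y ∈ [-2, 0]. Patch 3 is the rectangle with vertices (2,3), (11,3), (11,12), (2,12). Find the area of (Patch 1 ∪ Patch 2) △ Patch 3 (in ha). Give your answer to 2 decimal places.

135.00

|Patch 1 ∪ Patch 2| = 162.
|(Patch 1 ∪ Patch 2) ∩ Patch 3| = 54.
|(Patch 1 ∪ Patch 2) △ Patch 3| = 162 + 81 − 108 = 135.00.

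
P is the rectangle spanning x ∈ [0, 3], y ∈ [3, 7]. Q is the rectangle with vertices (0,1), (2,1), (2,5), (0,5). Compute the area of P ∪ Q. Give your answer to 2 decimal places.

By inclusion–exclusion:
Individual areas: |P| = 12, |Q| = 8.
|P∩Q|: x∈[0,2], y∈[3,5] → 2·2 = 4.
|P ∪ Q| = 20 − 4 = 16.00.

16.00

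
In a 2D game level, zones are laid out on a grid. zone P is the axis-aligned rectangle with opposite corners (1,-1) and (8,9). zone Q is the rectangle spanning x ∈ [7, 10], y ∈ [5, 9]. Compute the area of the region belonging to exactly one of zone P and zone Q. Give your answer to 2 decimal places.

74.00

|zone P∩zone Q|: x∈[7,8], y∈[5,9] → 1·4 = 4.
|zone P △ zone Q| = |zone P| + |zone Q| − 2·|zone P∩zone Q| = 70 + 12 − 8 = 74.00.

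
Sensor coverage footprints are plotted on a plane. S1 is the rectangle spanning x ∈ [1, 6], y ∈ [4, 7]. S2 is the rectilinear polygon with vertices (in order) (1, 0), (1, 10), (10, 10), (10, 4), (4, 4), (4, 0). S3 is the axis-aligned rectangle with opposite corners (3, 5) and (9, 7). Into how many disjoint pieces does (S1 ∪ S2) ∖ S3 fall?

1

(S1 ∪ S2) ∖ S3 is a single connected region.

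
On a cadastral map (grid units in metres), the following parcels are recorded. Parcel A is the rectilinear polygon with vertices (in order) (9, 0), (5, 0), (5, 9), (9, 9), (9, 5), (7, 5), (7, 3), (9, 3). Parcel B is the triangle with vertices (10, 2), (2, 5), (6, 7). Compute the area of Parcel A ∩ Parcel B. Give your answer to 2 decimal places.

6.87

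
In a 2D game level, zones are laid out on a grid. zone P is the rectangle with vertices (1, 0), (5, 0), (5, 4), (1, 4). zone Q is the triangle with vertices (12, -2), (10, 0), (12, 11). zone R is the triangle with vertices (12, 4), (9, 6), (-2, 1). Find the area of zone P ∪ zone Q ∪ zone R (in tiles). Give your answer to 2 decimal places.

By inclusion–exclusion:
Individual areas: |zone P| = 16, |zone Q| = 13, |zone R| = 18.5.
|zone P∩zone Q| = 0.
|zone P∩zone R| = 4.7688.
|zone Q∩zone R| = 0.6622.
|zone P∩zone Q∩zone R| = 0.
|zone P ∪ zone Q ∪ zone R| = 47.5 − 5.431 + 0 = 42.07.

42.07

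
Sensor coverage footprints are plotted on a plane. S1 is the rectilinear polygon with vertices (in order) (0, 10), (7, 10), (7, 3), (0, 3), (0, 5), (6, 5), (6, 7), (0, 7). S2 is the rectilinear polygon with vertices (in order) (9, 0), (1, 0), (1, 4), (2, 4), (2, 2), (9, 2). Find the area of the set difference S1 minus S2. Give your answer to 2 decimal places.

|S1| = 37, |S1∩S2| = 1.
|S1 ∖ S2| = |S1| − |S1∩S2| = 37 − 1 = 36.00.

36.00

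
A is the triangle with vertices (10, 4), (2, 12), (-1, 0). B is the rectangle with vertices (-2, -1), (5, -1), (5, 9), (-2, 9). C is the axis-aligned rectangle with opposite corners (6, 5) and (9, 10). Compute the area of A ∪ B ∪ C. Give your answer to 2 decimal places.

103.17

By inclusion–exclusion:
Individual areas: |A| = 60, |B| = 70, |C| = 15.
|A∩B| = 37.3295.
|A∩C| = 4.5.
|B∩C| = 0 (no overlap).
|A∩B∩C| = 0.
|A ∪ B ∪ C| = 145 − 41.8295 + 0 = 103.17.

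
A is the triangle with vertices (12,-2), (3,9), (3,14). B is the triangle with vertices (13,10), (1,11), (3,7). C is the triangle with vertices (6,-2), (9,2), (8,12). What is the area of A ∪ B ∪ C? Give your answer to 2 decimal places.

By inclusion–exclusion:
Individual areas: |A| = 22.5, |B| = 23, |C| = 17.
|A∩B| = 7.5186.
|A∩C| = 4.1594.
|B∩C| = 1.2055.
|A∩B∩C| = 0.
|A ∪ B ∪ C| = 62.5 − 12.8834 + 0 = 49.62.

49.62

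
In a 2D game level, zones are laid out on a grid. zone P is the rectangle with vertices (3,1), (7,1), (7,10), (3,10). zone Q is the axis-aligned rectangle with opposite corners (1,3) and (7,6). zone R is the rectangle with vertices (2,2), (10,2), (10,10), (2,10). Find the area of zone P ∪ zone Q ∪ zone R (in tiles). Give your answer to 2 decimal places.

By inclusion–exclusion:
Individual areas: |zone P| = 36, |zone Q| = 18, |zone R| = 64.
|zone P∩zone Q|: x∈[3,7], y∈[3,6] → 4·3 = 12.
|zone P∩zone R|: x∈[3,7], y∈[2,10] → 4·8 = 32.
|zone Q∩zone R|: x∈[2,7], y∈[3,6] → 5·3 = 15.
|zone P∩zone Q∩zone R| = 12.
|zone P ∪ zone Q ∪ zone R| = 118 − 59 + 12 = 71.00.

71.00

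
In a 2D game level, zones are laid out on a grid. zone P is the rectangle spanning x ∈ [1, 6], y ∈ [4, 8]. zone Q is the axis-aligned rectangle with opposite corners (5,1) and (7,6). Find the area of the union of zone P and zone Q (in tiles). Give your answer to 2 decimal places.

28.00

By inclusion–exclusion:
Individual areas: |zone P| = 20, |zone Q| = 10.
|zone P∩zone Q|: x∈[5,6], y∈[4,6] → 1·2 = 2.
|zone P ∪ zone Q| = 30 − 2 = 28.00.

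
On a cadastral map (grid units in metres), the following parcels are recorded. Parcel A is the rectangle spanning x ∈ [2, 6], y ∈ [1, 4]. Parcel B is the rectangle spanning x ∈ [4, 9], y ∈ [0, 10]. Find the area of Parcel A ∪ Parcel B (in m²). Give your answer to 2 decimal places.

56.00

By inclusion–exclusion:
Individual areas: |Parcel A| = 12, |Parcel B| = 50.
|Parcel A∩Parcel B|: x∈[4,6], y∈[1,4] → 2·3 = 6.
|Parcel A ∪ Parcel B| = 62 − 6 = 56.00.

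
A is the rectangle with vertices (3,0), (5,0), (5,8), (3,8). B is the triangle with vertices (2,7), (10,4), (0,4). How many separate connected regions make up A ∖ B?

A ∖ B splits into 2 disjoint pieces (area 8, area 3.5).

2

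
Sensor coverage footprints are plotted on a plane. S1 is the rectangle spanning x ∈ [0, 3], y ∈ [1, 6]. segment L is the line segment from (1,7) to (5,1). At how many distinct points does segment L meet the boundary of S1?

2

The segment meets the boundary at (3,4), (1.667,6).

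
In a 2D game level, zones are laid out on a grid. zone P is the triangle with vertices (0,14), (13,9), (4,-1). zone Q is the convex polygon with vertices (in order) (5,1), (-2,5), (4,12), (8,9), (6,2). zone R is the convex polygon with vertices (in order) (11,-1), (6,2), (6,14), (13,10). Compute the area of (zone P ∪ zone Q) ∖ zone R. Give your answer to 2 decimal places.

|zone P ∪ zone Q| = 102.6394.
|(zone P ∪ zone Q) ∩ zone R| = 36.4396.
|(zone P ∪ zone Q) ∖ zone R| = 102.6394 − 36.4396 = 66.20.

66.20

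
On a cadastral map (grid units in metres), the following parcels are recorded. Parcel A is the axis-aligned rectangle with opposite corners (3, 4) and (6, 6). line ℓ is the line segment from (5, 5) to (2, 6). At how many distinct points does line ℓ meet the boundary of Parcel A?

The segment meets the boundary at (3,5.667).

1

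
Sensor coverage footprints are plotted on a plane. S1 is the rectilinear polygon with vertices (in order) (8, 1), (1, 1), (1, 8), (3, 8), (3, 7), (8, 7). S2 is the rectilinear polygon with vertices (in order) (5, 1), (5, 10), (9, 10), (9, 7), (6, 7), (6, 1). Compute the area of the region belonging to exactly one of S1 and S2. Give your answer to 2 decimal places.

50.00

|S1| = 44, |S2| = 18, |S1∩S2| = 6.
|S1 △ S2| = |S1| + |S2| − 2·|S1∩S2| = 44 + 18 − 12 = 50.00.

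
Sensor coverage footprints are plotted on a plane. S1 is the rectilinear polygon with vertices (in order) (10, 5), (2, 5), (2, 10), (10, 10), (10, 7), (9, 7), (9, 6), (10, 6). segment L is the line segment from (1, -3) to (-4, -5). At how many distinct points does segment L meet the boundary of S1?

0

The segment lies entirely outside S1 and never meets its boundary.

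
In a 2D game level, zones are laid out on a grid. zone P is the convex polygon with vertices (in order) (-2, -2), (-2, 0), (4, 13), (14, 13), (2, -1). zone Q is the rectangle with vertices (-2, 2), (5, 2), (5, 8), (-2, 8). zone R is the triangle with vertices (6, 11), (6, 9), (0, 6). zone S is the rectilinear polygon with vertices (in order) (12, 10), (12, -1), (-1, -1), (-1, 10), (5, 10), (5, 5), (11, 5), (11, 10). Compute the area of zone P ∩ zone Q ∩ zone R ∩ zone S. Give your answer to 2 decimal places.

1.39

The intersection is the polygon with vertices (1,6.5), (1.25,7.042), (2.4,8), (4,8).
By the shoelace formula its area is 1.39.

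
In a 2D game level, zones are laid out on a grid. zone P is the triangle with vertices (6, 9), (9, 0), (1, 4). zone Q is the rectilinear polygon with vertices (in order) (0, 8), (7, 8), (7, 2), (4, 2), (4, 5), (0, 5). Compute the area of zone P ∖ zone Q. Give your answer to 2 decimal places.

|zone P| = 30, |zone P∩zone Q| = 18.5833.
|zone P ∖ zone Q| = |zone P| − |zone P∩zone Q| = 30 − 18.5833 = 11.42.

11.42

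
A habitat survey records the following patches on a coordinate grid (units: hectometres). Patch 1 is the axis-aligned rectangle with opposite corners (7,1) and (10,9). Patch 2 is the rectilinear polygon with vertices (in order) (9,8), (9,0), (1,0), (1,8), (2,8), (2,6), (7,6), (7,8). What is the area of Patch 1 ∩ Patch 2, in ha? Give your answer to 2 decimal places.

The intersection is the polygon with vertices (7,8), (9,8), (9,1), (7,1), (7,6).
By the shoelace formula its area is 14.00.

14.00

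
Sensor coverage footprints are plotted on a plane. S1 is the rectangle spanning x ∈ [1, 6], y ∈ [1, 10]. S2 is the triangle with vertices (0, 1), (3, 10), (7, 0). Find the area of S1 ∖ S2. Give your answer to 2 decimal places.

|S1| = 45, |S1∩S2| = 27.75.
|S1 ∖ S2| = |S1| − |S1∩S2| = 45 − 27.75 = 17.25.

17.25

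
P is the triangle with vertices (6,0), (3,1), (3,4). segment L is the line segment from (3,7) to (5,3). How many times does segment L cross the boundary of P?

0

The segment lies entirely outside P and never meets its boundary.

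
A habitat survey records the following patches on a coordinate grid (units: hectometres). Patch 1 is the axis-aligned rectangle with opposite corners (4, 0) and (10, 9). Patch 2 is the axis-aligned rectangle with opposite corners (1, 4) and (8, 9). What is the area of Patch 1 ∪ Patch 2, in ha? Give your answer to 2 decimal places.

By inclusion–exclusion:
Individual areas: |Patch 1| = 54, |Patch 2| = 35.
|Patch 1∩Patch 2|: x∈[4,8], y∈[4,9] → 4·5 = 20.
|Patch 1 ∪ Patch 2| = 89 − 20 = 69.00.

69.00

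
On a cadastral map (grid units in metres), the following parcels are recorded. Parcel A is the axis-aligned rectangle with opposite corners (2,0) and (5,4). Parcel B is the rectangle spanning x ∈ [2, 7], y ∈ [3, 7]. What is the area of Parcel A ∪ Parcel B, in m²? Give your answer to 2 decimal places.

By inclusion–exclusion:
Individual areas: |Parcel A| = 12, |Parcel B| = 20.
|Parcel A∩Parcel B|: x∈[2,5], y∈[3,4] → 3·1 = 3.
|Parcel A ∪ Parcel B| = 32 − 3 = 29.00.

29.00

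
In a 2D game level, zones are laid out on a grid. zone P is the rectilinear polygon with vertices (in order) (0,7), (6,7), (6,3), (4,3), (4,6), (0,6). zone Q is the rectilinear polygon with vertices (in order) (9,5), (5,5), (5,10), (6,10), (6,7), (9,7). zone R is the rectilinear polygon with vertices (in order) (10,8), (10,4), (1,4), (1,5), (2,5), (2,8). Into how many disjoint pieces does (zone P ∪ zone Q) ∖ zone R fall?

3

(zone P ∪ zone Q) ∖ zone R splits into 3 disjoint pieces (area 2, area 2, area 2).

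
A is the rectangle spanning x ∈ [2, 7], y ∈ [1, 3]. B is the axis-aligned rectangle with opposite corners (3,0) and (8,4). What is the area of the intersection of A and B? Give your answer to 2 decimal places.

8.00

|A∩B|: x∈[3,7], y∈[1,3] → 4·2 = 8.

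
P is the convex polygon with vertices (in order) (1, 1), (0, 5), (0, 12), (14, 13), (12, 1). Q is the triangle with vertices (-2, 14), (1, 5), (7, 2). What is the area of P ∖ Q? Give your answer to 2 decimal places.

|P| = 147, |P∩Q| = 19.1667.
|P ∖ Q| = |P| − |P∩Q| = 147 − 19.1667 = 127.83.

127.83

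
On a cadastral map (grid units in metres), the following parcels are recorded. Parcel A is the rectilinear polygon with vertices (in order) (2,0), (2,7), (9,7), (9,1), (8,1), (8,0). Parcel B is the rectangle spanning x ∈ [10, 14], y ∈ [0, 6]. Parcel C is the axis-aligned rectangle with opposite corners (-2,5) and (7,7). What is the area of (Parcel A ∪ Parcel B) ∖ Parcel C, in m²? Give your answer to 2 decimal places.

62.00

|Parcel A ∪ Parcel B| = 72.
|(Parcel A ∪ Parcel B) ∩ Parcel C| = 10.
|(Parcel A ∪ Parcel B) ∖ Parcel C| = 72 − 10 = 62.00.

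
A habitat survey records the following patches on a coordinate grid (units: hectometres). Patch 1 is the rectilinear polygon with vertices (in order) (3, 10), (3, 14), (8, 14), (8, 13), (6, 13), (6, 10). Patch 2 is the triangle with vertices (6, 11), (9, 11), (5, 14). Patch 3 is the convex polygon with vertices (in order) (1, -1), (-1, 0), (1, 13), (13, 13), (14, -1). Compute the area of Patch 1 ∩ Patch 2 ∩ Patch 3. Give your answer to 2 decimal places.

0.67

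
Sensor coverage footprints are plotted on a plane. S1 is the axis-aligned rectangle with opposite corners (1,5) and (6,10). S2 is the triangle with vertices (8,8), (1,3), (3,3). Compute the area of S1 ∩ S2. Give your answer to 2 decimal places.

The intersection is the polygon with vertices (6,6), (5,5), (3.8,5), (6,6.571).
By the shoelace formula its area is 1.23.

1.23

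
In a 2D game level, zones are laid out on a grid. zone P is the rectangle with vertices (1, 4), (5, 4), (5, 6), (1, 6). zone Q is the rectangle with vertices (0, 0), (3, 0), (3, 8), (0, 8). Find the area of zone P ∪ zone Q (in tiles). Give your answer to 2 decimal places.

By inclusion–exclusion:
Individual areas: |zone P| = 8, |zone Q| = 24.
|zone P∩zone Q|: x∈[1,3], y∈[4,6] → 2·2 = 4.
|zone P ∪ zone Q| = 32 − 4 = 28.00.

28.00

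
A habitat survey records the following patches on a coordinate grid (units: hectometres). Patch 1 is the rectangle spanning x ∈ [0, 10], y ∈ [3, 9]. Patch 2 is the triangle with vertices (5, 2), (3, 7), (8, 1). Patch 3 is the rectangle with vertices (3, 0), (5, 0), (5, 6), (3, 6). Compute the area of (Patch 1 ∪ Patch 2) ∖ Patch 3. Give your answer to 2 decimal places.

|Patch 1 ∪ Patch 2| = 63.0333.
|(Patch 1 ∪ Patch 2) ∩ Patch 3| = 6.2.
|(Patch 1 ∪ Patch 2) ∖ Patch 3| = 63.0333 − 6.2 = 56.83.

56.83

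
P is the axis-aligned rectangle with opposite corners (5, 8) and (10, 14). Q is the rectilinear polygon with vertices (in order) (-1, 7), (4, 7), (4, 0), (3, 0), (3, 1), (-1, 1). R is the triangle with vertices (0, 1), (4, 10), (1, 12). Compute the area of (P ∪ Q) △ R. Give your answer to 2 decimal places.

65.77

|P ∪ Q| = 61.
|(P ∪ Q) ∩ R| = 6.3636.
|(P ∪ Q) △ R| = 61 + 17.5 − 12.7273 = 65.77.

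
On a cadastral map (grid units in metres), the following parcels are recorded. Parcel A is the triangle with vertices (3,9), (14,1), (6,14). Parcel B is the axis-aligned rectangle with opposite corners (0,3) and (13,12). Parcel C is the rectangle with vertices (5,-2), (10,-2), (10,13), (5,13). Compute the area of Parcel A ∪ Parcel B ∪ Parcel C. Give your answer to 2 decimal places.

149.16

By inclusion–exclusion:
Individual areas: |Parcel A| = 39.5, |Parcel B| = 117, |Parcel C| = 75.
|Parcel A∩Parcel B| = 35.55.
|Parcel A∩Parcel C| = 26.9226.
|Parcel B∩Parcel C|: x∈[5,10], y∈[3,12] → 5·9 = 45.
|Parcel A∩Parcel B∩Parcel C| = 25.1329.
|Parcel A ∪ Parcel B ∪ Parcel C| = 231.5 − 107.4726 + 25.1329 = 149.16.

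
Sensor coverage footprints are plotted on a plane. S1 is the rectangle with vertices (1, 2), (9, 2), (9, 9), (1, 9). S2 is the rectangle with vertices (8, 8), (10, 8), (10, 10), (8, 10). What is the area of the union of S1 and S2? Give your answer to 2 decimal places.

By inclusion–exclusion:
Individual areas: |S1| = 56, |S2| = 4.
|S1∩S2|: x∈[8,9], y∈[8,9] → 1·1 = 1.
|S1 ∪ S2| = 60 − 1 = 59.00.

59.00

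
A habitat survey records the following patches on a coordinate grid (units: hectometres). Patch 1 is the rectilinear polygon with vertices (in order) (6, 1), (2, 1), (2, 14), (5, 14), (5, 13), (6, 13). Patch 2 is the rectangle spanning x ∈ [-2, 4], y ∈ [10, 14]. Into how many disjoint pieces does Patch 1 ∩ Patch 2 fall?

1

Patch 1 ∩ Patch 2 is a single connected region.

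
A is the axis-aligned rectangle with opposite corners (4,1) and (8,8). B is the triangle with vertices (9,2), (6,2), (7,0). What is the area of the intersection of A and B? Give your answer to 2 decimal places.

The intersection is the polygon with vertices (8,1), (6.5,1), (6,2), (8,2).
By the shoelace formula its area is 1.75.

1.75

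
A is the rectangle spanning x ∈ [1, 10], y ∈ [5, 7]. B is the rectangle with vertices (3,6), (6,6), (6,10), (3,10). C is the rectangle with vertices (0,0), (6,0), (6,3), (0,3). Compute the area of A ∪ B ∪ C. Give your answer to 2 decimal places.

By inclusion–exclusion:
Individual areas: |A| = 18, |B| = 12, |C| = 18.
|A∩B|: x∈[3,6], y∈[6,7] → 3·1 = 3.
|A∩C| = 0 (no overlap).
|B∩C| = 0 (no overlap).
|A∩B∩C| = 0.
|A ∪ B ∪ C| = 48 − 3 + 0 = 45.00.

45.00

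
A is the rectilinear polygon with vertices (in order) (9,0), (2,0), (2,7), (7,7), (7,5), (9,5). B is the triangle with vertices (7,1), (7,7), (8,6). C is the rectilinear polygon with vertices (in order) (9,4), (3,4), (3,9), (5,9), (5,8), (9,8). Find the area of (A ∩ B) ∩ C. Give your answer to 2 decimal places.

0.70

|A ∩ B| = 1.6.
|(A ∩ B) ∩ C| = 0.70.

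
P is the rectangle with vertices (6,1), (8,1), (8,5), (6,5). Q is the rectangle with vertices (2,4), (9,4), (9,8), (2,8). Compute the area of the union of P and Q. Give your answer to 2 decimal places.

By inclusion–exclusion:
Individual areas: |P| = 8, |Q| = 28.
|P∩Q|: x∈[6,8], y∈[4,5] → 2·1 = 2.
|P ∪ Q| = 36 − 2 = 34.00.

34.00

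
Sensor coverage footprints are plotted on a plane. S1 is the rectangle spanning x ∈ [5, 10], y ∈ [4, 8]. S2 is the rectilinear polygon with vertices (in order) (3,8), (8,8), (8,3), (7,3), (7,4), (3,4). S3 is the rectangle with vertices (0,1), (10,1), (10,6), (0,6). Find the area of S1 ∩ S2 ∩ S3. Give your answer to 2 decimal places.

6.00

The intersection is the polygon with vertices (8,4), (7,4), (5,4), (5,6), (8,6).
By the shoelace formula its area is 6.00.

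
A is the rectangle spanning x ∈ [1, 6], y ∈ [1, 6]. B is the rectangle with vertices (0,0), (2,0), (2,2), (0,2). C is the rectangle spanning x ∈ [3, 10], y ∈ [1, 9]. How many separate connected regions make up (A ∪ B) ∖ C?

1

(A ∪ B) ∖ C is a single connected region.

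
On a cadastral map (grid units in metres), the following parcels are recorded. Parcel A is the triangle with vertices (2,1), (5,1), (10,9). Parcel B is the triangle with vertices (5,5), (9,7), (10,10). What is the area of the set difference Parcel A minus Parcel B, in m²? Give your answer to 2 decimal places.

|Parcel A| = 12, |Parcel A∩Parcel B| = 1.1201.
|Parcel A ∖ Parcel B| = |Parcel A| − |Parcel A∩Parcel B| = 12 − 1.1201 = 10.88.

10.88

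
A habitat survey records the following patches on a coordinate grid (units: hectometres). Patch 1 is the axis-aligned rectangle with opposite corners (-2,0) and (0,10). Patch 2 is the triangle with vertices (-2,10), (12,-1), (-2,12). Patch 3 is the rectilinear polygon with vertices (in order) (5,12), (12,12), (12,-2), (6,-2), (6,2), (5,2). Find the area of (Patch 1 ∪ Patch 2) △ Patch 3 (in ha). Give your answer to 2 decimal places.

119.43

|Patch 1 ∪ Patch 2| = 32.4286.
|(Patch 1 ∪ Patch 2) ∩ Patch 3| = 3.5.
|(Patch 1 ∪ Patch 2) △ Patch 3| = 32.4286 + 94 − 7 = 119.43.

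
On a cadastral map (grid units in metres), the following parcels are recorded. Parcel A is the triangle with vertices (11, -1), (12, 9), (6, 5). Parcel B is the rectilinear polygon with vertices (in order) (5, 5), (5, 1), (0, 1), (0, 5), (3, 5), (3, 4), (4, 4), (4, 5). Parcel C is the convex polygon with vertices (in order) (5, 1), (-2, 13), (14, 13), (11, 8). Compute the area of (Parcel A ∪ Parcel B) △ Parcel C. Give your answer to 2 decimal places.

|Parcel A ∪ Parcel B| = 47.
|(Parcel A ∪ Parcel B) ∩ Parcel C| = 9.9965.
|(Parcel A ∪ Parcel B) △ Parcel C| = 47 + 100.5 − 19.9929 = 127.51.

127.51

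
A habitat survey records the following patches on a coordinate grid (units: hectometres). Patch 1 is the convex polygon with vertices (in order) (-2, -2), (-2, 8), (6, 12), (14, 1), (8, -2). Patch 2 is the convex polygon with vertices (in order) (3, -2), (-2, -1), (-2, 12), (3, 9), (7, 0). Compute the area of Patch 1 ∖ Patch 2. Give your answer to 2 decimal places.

80.27

|Patch 1| = 155, |Patch 1∩Patch 2| = 74.7273.
|Patch 1 ∖ Patch 2| = |Patch 1| − |Patch 1∩Patch 2| = 155 − 74.7273 = 80.27.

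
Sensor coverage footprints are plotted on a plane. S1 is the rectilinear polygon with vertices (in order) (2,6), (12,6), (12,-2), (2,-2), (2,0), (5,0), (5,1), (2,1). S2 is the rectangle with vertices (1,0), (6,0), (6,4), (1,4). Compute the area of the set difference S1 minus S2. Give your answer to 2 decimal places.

64.00

|S1| = 77, |S1∩S2| = 13.
|S1 ∖ S2| = |S1| − |S1∩S2| = 77 − 13 = 64.00.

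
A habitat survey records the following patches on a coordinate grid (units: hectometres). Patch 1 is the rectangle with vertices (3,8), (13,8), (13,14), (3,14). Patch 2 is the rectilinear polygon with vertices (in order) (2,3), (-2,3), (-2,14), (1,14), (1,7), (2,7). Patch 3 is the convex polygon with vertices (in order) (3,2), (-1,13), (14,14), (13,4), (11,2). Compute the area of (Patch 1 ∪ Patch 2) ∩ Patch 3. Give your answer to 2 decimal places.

62.55

|Patch 1 ∪ Patch 2| = 97.
|(Patch 1 ∪ Patch 2) ∩ Patch 3| = 62.55.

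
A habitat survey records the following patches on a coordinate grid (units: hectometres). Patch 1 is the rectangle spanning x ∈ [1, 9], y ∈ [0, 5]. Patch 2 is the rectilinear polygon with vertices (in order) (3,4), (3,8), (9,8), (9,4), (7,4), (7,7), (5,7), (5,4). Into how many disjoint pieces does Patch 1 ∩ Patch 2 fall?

Patch 1 ∩ Patch 2 splits into 2 disjoint pieces (area 2, area 2).

2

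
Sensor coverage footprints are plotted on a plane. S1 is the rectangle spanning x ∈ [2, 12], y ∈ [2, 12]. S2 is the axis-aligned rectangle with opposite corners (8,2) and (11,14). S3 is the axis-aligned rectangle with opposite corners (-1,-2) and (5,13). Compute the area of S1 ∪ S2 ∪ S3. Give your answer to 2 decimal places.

By inclusion–exclusion:
Individual areas: |S1| = 100, |S2| = 36, |S3| = 90.
|S1∩S2|: x∈[8,11], y∈[2,12] → 3·10 = 30.
|S1∩S3|: x∈[2,5], y∈[2,12] → 3·10 = 30.
|S2∩S3| = 0 (no overlap).
|S1∩S2∩S3| = 0.
|S1 ∪ S2 ∪ S3| = 226 − 60 + 0 = 166.00.

166.00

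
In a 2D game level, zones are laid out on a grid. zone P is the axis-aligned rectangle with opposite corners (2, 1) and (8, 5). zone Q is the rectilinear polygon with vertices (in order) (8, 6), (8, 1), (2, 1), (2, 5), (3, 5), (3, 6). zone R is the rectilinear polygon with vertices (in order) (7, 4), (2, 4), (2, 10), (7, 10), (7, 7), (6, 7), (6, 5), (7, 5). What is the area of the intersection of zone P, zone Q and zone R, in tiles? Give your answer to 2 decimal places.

The intersection is the polygon with vertices (2,5), (3,5), (6,5), (7,5), (7,4), (2,4).
By the shoelace formula its area is 5.00.

5.00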